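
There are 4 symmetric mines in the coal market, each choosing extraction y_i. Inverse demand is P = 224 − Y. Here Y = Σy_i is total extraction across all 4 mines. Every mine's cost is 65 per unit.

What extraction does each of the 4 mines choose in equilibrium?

A representative mine's profit is π_i = y_i(224 − Y) − 65y_i, with Y = y_i + Σ_{j≠i} y_j.
First-order condition: 159 − 2y_i − Σ_{j≠i} y_j = 0.
In a symmetric equilibrium every mine chooses the same y, so Σ_{j≠i} y_j = 3y. The condition becomes 159 − 5y = 0, giving y = 159/5 = 31.8.

31.8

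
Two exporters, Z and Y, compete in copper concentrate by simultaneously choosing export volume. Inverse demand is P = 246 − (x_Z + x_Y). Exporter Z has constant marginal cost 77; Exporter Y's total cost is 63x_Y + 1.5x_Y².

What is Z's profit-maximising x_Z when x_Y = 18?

75.5

Exporter Z's profit: π = x_Z(246 − (x_Z + x_Y)) − 77x_Z.
∂π/∂x_Z = 169 − 2x_Z − x_Y = 0, so x_Z = 84.5 − 0.5x_Y.
At x_Y = 18: x_Z = 84.5 − 0.5·18 = 75.5.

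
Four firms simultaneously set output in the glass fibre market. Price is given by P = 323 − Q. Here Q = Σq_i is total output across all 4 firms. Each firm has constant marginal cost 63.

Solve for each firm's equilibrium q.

52

A representative firm's profit is π_i = q_i(323 − Q) − 63q_i, with Q = q_i + Σ_{j≠i} q_j.
First-order condition: 260 − 2q_i − Σ_{j≠i} q_j = 0.
In a symmetric equilibrium every firm chooses the same q, so Σ_{j≠i} q_j = 3q. The condition becomes 260 − 5q = 0, giving q = 260/5 = 52.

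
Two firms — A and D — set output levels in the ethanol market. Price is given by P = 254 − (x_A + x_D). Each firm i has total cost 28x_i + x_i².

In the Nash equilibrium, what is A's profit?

4086.08

Firm A's profit: π = x_A(254 − (x_A + x_D)) − 28x_A − x_A².
∂π/∂x_A = 226 − 4x_A − x_D = 0, so x_A = 56.5 − 0.25x_D.
By symmetry x_D = x_A; substituting into the reaction function, 1.25x_A = 56.5 and x_A = 45.2.
Price P = 254 − 90.4 = 163.6.
A's profit: (163.6 − 28)·45.2 − (45.2)² = 4086.08.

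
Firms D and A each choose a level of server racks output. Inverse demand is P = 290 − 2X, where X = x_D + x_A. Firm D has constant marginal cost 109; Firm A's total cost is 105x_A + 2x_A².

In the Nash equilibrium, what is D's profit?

2964.5

Firm D's profit: π = x_D(290 − 2(x_D + x_A)) − 109x_D.
∂π/∂x_D = 181 − 4x_D − 2x_A = 0, so x_D = 45.25 − 0.5x_A.
For A: ∂π/∂x_A = 185 − 8x_A − 2x_D = 0 ⇒ x_A = 23.125 − 0.25x_D.
Plugging x_A into D's best response: x_D = 45.25 − 0.5(23.125 − 0.25x_D) ⇒ 0.875x_D = 33.6875, so x_D = 38.5.
Then x_A = 23.125 − 0.25·38.5 = 13.5.
Price P = 290 − 2·52 = 186.
D's profit: (186 − 109)·38.5 = 2964.5.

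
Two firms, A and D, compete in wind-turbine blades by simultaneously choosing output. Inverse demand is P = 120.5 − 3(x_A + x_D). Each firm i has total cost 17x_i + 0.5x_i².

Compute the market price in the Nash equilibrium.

58.4

Firm A's profit: π = x_A(120.5 − 3(x_A + x_D)) − 17x_A − 0.5x_A².
∂π/∂x_A = 103.5 − 7x_A − 3x_D = 0, so x_A = 207/14 − (3/7)x_D.
By symmetry x_D = x_A; substituting into the reaction function, (10/7)x_A = 207/14 and x_A = 10.35.
Equilibrium price: P = 120.5 − 3·20.7 = 58.4.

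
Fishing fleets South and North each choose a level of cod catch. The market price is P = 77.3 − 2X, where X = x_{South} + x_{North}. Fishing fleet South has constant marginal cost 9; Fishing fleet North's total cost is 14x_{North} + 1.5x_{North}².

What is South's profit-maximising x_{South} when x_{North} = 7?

Fishing fleet South's profit: π = x_{South}(77.3 − 2(x_{South} + x_{North})) − 9x_{South}.
∂π/∂x_{South} = 68.3 − 4x_{South} − 2x_{North} = 0, so x_{South} = 17.075 − 0.5x_{North}.
At x_{North} = 7: x_{South} = 17.075 − 0.5·7 = 13.575.

13.575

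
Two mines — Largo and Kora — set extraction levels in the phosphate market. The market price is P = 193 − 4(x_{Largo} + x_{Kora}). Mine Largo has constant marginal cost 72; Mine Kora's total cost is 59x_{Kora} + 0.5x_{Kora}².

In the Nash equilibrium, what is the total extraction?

Mine Largo's profit: π = x_{Largo}(193 − 4(x_{Largo} + x_{Kora})) − 72x_{Largo}.
∂π/∂x_{Largo} = 121 − 8x_{Largo} − 4x_{Kora} = 0, so x_{Largo} = 15.125 − 0.5x_{Kora}.
For Kora: ∂π/∂x_{Kora} = 134 − 9x_{Kora} − 4x_{Largo} = 0 ⇒ x_{Kora} = 134/9 − (4/9)x_{Largo}.
Plugging x_{Kora} into Largo's best response: x_{Largo} = 15.125 − 0.5(134/9 − (4/9)x_{Largo}) ⇒ (7/9)x_{Largo} = 553/72, so x_{Largo} = 9.875.
Then x_{Kora} = 134/9 − (4/9)·9.875 = 10.5.
Total extraction: 9.875 + 10.5 = 20.375.

20.375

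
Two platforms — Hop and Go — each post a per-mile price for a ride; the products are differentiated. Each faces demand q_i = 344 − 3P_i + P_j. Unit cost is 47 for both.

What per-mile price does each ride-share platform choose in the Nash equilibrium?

Hop's profit: π = (P_{Hop} − 47)(344 − 3P_{Hop} + P_{Go}).
∂π/∂P_{Hop} = 485 − 6P_{Hop} + P_{Go} = 0 ⇒ P_{Hop} = 485/6 + (1/6)P_{Go}.
Setting P_{Hop} = P_{Go} in the reaction function: P_{Hop} = 485/6 + (1/6)P_{Hop}, so P_{Hop} = (485/6) / (5/6) = 97.

97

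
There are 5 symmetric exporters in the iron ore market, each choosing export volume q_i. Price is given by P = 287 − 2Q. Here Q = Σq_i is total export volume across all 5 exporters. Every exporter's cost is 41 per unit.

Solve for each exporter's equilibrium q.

A representative exporter's profit is π_i = q_i(287 − 2Q) − 41q_i, with Q = q_i + Σ_{j≠i} q_j.
First-order condition: 246 − 4q_i − 2Σ_{j≠i} q_j = 0.
In a symmetric equilibrium every exporter chooses the same q, so Σ_{j≠i} q_j = 4q. The condition becomes 246 − 12q = 0, giving q = 246/12 = 20.5.

20.5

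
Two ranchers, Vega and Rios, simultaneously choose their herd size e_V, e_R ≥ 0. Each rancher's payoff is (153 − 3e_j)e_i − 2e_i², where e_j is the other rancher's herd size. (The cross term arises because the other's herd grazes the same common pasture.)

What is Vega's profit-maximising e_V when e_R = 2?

36.75

Vega's payoff is (153 − 3e_R)e_V − 2e_V².
∂π/∂e_V = 153 − 3e_R − 4e_V = 0, so e_V = 38.25 − 0.75e_R.
At e_R = 2: e_V = 38.25 − 0.75·2 = 36.75.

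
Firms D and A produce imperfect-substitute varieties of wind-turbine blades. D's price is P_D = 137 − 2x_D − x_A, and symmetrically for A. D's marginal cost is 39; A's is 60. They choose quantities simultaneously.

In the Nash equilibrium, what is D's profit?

882

Firm D's profit: π = x_D(137 − 2x_D − x_A) − 39x_D.
∂π/∂x_D = 98 − 4x_D − x_A = 0 ⇒ x_D = 24.5 − 0.25x_A.
Similarly x_A = 19.25 − 0.25x_D.
Plugging x_A into D's best response: x_D = 24.5 − 0.25(19.25 − 0.25x_D) ⇒ 0.9375x_D = 19.6875, so x_D = 21.
Then x_A = 19.25 − 0.25·21 = 14.
P_D = 137 − 2·21 − 14 = 81.
Profit = (81 − 39)·21 = 882.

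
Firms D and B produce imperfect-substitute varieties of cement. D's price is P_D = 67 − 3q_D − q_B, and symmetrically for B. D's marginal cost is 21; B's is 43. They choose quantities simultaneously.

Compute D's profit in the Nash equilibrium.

155.52

Firm D's profit: π = q_D(67 − 3q_D − q_B) − 21q_D.
∂π/∂q_D = 46 − 6q_D − q_B = 0 ⇒ q_D = 23/3 − (1/6)q_B.
Similarly q_B = 4 − (1/6)q_D.
Solving the two reaction functions simultaneously: (1 − (−1/6)(−1/6))q_D = 23/3 − (1/6)·4, so (35/36)q_D = 7 and q_D = 7.2.
Then q_B = 4 − (1/6)·7.2 = 2.8.
P_D = 67 − 3·7.2 − 2.8 = 42.6.
Profit = (42.6 − 21)·7.2 = 155.52.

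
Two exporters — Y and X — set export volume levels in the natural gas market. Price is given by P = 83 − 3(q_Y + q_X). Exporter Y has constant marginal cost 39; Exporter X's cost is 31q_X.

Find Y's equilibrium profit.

48

Exporter Y's profit: π = q_Y(83 − 3(q_Y + q_X)) − 39q_Y.
∂π/∂q_Y = 44 − 6q_Y − 3q_X = 0, so q_Y = 22/3 − 0.5q_X.
By the same steps for X: q_X = 26/3 − 0.5q_Y.
Solving the two reaction functions simultaneously: (1 − (−0.5)(−0.5))q_Y = 22/3 − 0.5·(26/3), so 0.75q_Y = 3 and q_Y = 4.
Then q_X = 26/3 − 0.5·4 = 20/3.
Price P = 83 − 3·(32/3) = 51.
Y's profit: (51 − 39)·4 = 48.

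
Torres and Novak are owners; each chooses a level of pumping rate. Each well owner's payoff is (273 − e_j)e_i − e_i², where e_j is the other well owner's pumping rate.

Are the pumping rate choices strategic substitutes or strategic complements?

Torres's payoff is (273 − e_N)e_T − e_T².
∂π/∂e_T = 273 − e_N − 2e_T = 0, so e_T = 136.5 − 0.5e_N.
The best-response slope de_T/de_N = −0.5 < 0: the reaction function is downward-sloping, so the choices are strategic substitutes.

strategic substitutes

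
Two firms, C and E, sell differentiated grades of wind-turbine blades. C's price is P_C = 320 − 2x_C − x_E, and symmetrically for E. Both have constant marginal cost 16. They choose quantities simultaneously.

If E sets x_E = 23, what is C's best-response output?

Firm C's profit: π = x_C(320 − 2x_C − x_E) − 16x_C.
∂π/∂x_C = 304 − 4x_C − x_E = 0 ⇒ x_C = 76 − 0.25x_E.
At x_E = 23: x_C = 76 − 0.25·23 = 70.25.

70.25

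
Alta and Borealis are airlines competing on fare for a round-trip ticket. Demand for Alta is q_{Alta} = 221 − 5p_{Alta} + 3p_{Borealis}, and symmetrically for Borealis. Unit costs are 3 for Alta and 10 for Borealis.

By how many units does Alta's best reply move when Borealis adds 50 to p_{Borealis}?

Alta's profit: π = (p_{Alta} − 3)(221 − 5p_{Alta} + 3p_{Borealis}).
∂π/∂p_{Alta} = 236 − 10p_{Alta} + 3p_{Borealis} = 0 ⇒ p_{Alta} = 23.6 + 0.3p_{Borealis}.
The reaction-function slope is 0.3, so a 50-unit rise in p_{Borealis} moves p_{Alta} by 0.3 × 50 = 15. Alta's best response rises — the actions are strategic complements.

15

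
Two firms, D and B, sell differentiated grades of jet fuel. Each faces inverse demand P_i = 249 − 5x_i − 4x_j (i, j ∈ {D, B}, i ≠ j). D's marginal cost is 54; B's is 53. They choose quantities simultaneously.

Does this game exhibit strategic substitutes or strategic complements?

strategic substitutes

Firm D's profit: π = x_D(249 − 5x_D − 4x_B) − 54x_D.
∂π/∂x_D = 195 − 10x_D − 4x_B = 0 ⇒ x_D = 19.5 − 0.4x_B.
The best-response slope dx_D/dx_B = −0.4 < 0: the reaction function is downward-sloping, so the choices are strategic substitutes.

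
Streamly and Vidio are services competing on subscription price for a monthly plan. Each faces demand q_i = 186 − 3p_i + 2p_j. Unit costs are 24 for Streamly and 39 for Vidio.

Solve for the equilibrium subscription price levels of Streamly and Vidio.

Streamly's profit: π = (p_{Streamly} − 24)(186 − 3p_{Streamly} + 2p_{Vidio}).
∂π/∂p_{Streamly} = 258 − 6p_{Streamly} + 2p_{Vidio} = 0 ⇒ p_{Streamly} = 43 + (1/3)p_{Vidio}.
Similarly p_{Vidio} = 50.5 + (1/3)p_{Streamly}.
Substituting the second reaction function into the first: p_{Streamly} = 43 + (1/3)(50.5 + (1/3)p_{Streamly}), which gives (8/9)p_{Streamly} = 359/6 ⇒ p_{Streamly} = 67.3125.
Then p_{Vidio} = 50.5 + (1/3)·67.3125 = 72.9375.

67.3125, 72.9375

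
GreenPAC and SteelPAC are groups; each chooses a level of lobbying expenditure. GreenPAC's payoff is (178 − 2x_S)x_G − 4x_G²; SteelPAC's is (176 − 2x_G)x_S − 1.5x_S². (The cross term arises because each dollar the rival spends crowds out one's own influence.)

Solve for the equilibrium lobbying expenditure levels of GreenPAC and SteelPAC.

9.1, 52.6

Expanding GreenPAC's payoff: 178x_G − 2x_Sx_G − 4x_G².
∂π/∂x_G = 178 − 2x_S − 8x_G = 0, so x_G = 22.25 − 0.25x_S.
Likewise for SteelPAC: x_S = 176/3 − (2/3)x_G.
Plugging x_S into GreenPAC's best response: x_G = 22.25 − 0.25(176/3 − (2/3)x_G) ⇒ (5/6)x_G = 91/12, so x_G = 9.1.
Then x_S = 176/3 − (2/3)·9.1 = 52.6.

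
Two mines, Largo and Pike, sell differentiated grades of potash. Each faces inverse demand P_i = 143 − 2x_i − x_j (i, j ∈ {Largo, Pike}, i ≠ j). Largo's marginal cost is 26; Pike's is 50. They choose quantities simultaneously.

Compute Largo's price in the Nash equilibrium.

Mine Largo's profit: π = x_{Largo}(143 − 2x_{Largo} − x_{Pike}) − 26x_{Largo}.
∂π/∂x_{Largo} = 117 − 4x_{Largo} − x_{Pike} = 0 ⇒ x_{Largo} = 29.25 − 0.25x_{Pike}.
Similarly x_{Pike} = 23.25 − 0.25x_{Largo}.
Substituting the second reaction function into the first: x_{Largo} = 29.25 − 0.25(23.25 − 0.25x_{Largo}), which gives 0.9375x_{Largo} = 23.4375 ⇒ x_{Largo} = 25.
Then x_{Pike} = 23.25 − 0.25·25 = 17.
P_{Largo} = 143 − 2·25 − 17 = 76.

76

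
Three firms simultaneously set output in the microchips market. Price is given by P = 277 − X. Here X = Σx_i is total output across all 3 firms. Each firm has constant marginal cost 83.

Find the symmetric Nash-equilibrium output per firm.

A representative firm's profit is π_i = x_i(277 − X) − 83x_i, with X = x_i + Σ_{j≠i} x_j.
First-order condition: 194 − 2x_i − Σ_{j≠i} x_j = 0.
Imposing symmetry (x_j = x for all j) turns Σ_{j≠i} x_j into 2x, so 194 = 4x and x = 48.5.

48.5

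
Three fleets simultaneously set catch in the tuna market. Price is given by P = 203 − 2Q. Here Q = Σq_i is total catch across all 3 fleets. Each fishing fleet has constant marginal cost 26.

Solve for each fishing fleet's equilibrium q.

22.125

A representative fishing fleet's profit is π_i = q_i(203 − 2Q) − 26q_i, with Q = q_i + Σ_{j≠i} q_j.
First-order condition: 177 − 4q_i − 2Σ_{j≠i} q_j = 0.
Imposing symmetry (q_j = q for all j) turns Σ_{j≠i} q_j into 2q, so 177 = 8q and q = 22.125.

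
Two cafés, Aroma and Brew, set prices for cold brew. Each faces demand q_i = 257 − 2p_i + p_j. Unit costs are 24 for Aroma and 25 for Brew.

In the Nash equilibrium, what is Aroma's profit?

12105.68

Aroma's profit: π = (p_{Aroma} − 24)(257 − 2p_{Aroma} + p_{Brew}).
∂π/∂p_{Aroma} = 305 − 4p_{Aroma} + p_{Brew} = 0 ⇒ p_{Aroma} = 76.25 + 0.25p_{Brew}.
Similarly p_{Brew} = 76.75 + 0.25p_{Aroma}.
Substituting the second reaction function into the first: p_{Aroma} = 76.25 + 0.25(76.75 + 0.25p_{Aroma}), which gives 0.9375p_{Aroma} = 95.4375 ⇒ p_{Aroma} = 101.8.
Then p_{Brew} = 76.75 + 0.25·101.8 = 102.2.
q_{Aroma} = 257 − 2·101.8 + 102.2 = 155.6.
Profit = (101.8 − 24)·155.6 = 12105.68.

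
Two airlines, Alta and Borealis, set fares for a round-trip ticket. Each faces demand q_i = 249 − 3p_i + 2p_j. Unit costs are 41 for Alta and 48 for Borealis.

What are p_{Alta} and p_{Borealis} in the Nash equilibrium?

94.3125, 96.9375

Alta's profit: π = (p_{Alta} − 41)(249 − 3p_{Alta} + 2p_{Borealis}).
∂π/∂p_{Alta} = 372 − 6p_{Alta} + 2p_{Borealis} = 0 ⇒ p_{Alta} = 62 + (1/3)p_{Borealis}.
Similarly p_{Borealis} = 65.5 + (1/3)p_{Alta}.
Solving the two reaction functions simultaneously: (1 − (1/3)(1/3))p_{Alta} = 62 + (1/3)·65.5, so (8/9)p_{Alta} = 503/6 and p_{Alta} = 94.3125.
Then p_{Borealis} = 65.5 + (1/3)·94.3125 = 96.9375.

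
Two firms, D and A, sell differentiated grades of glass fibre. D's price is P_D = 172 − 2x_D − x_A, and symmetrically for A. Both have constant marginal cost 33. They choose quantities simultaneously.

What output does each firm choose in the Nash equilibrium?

Firm D's profit: π = x_D(172 − 2x_D − x_A) − 33x_D.
∂π/∂x_D = 139 − 4x_D − x_A = 0 ⇒ x_D = 34.75 − 0.25x_A.
The game is symmetric, so in equilibrium x_A = x_D: the reaction function gives 1.25x_D = 34.75, hence x_D = 27.8.

27.8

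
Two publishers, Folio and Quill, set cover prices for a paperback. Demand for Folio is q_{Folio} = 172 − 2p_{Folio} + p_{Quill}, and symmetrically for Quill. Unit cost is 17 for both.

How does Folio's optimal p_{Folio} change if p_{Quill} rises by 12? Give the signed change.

Folio's profit: π = (p_{Folio} − 17)(172 − 2p_{Folio} + p_{Quill}).
∂π/∂p_{Folio} = 206 − 4p_{Folio} + p_{Quill} = 0 ⇒ p_{Folio} = 51.5 + 0.25p_{Quill}.
The reaction-function slope is 0.25, so a 12-unit rise in p_{Quill} moves p_{Folio} by 0.25 × 12 = 3. Folio's best response rises — the actions are strategic complements.

3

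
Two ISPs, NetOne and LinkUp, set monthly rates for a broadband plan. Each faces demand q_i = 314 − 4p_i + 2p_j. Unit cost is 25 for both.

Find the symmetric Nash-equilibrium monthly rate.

69

NetOne's profit: π = (p_{NetOne} − 25)(314 − 4p_{NetOne} + 2p_{LinkUp}).
∂π/∂p_{NetOne} = 414 − 8p_{NetOne} + 2p_{LinkUp} = 0 ⇒ p_{NetOne} = 51.75 + 0.25p_{LinkUp}.
By symmetry p_{LinkUp} = p_{NetOne}; substituting into the reaction function, 0.75p_{NetOne} = 51.75 and p_{NetOne} = 69.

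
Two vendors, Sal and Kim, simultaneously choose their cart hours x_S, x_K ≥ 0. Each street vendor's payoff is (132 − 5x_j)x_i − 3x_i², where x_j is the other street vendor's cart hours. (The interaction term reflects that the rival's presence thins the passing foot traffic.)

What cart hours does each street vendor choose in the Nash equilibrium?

Sal's payoff is (132 − 5x_K)x_S − 3x_S².
∂π/∂x_S = 132 − 5x_K − 6x_S = 0, so x_S = 22 − (5/6)x_K.
Setting x_S = x_K in the reaction function: x_S = 22 − (5/6)x_S, so x_S = 22 / (11/6) = 12.

12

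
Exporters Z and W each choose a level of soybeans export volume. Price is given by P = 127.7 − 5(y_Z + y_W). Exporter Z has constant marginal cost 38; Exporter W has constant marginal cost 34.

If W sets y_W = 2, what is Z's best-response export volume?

Exporter Z's profit: π = y_Z(127.7 − 5(y_Z + y_W)) − 38y_Z.
∂π/∂y_Z = 89.7 − 10y_Z − 5y_W = 0, so y_Z = 8.97 − 0.5y_W.
At y_W = 2: y_Z = 8.97 − 0.5·2 = 7.97.

7.97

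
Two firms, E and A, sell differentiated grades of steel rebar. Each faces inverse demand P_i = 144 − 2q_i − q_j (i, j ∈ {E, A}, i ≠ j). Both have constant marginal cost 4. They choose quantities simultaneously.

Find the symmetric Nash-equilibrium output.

Firm E's profit: π = q_E(144 − 2q_E − q_A) − 4q_E.
∂π/∂q_E = 140 − 4q_E − q_A = 0 ⇒ q_E = 35 − 0.25q_A.
By symmetry q_A = q_E; substituting into the reaction function, 1.25q_E = 35 and q_E = 28.

28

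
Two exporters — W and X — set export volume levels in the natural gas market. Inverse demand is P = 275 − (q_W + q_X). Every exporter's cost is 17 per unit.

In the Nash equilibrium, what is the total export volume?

172

Exporter W's profit: π = q_W(275 − (q_W + q_X)) − 17q_W.
∂π/∂q_W = 258 − 2q_W − q_X = 0, so q_W = 129 − 0.5q_X.
By symmetry q_X = q_W; substituting into the reaction function, 1.5q_W = 129 and q_W = 86.
Total export volume: 86 + 86 = 172.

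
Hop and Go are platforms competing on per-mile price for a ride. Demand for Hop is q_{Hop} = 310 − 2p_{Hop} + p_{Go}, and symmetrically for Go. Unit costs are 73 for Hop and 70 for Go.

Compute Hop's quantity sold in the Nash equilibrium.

Hop's profit: π = (p_{Hop} − 73)(310 − 2p_{Hop} + p_{Go}).
∂π/∂p_{Hop} = 456 − 4p_{Hop} + p_{Go} = 0 ⇒ p_{Hop} = 114 + 0.25p_{Go}.
Similarly p_{Go} = 112.5 + 0.25p_{Hop}.
Plugging p_{Go} into Hop's best response: p_{Hop} = 114 + 0.25(112.5 + 0.25p_{Hop}) ⇒ 0.9375p_{Hop} = 142.125, so p_{Hop} = 151.6.
Then p_{Go} = 112.5 + 0.25·151.6 = 150.4.
q_{Hop} = 310 − 2·151.6 + 150.4 = 157.2.

157.2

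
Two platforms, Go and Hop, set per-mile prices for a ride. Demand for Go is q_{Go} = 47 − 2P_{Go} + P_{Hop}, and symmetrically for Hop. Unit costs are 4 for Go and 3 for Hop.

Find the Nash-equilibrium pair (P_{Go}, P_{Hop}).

Go's profit: π = (P_{Go} − 4)(47 − 2P_{Go} + P_{Hop}).
∂π/∂P_{Go} = 55 − 4P_{Go} + P_{Hop} = 0 ⇒ P_{Go} = 13.75 + 0.25P_{Hop}.
Similarly P_{Hop} = 13.25 + 0.25P_{Go}.
Plugging P_{Hop} into Go's best response: P_{Go} = 13.75 + 0.25(13.25 + 0.25P_{Go}) ⇒ 0.9375P_{Go} = 17.0625, so P_{Go} = 18.2.
Then P_{Hop} = 13.25 + 0.25·18.2 = 17.8.

18.2, 17.8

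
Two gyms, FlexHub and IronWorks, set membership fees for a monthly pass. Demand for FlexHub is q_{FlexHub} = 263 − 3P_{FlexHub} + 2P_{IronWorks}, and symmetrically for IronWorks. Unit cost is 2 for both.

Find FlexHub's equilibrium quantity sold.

195.75

FlexHub's profit: π = (P_{FlexHub} − 2)(263 − 3P_{FlexHub} + 2P_{IronWorks}).
∂π/∂P_{FlexHub} = 269 − 6P_{FlexHub} + 2P_{IronWorks} = 0 ⇒ P_{FlexHub} = 269/6 + (1/3)P_{IronWorks}.
Setting P_{FlexHub} = P_{IronWorks} in the reaction function: P_{FlexHub} = 269/6 + (1/3)P_{FlexHub}, so P_{FlexHub} = (269/6) / (2/3) = 67.25.
q_{FlexHub} = 263 − 3·67.25 + 2·67.25 = 195.75.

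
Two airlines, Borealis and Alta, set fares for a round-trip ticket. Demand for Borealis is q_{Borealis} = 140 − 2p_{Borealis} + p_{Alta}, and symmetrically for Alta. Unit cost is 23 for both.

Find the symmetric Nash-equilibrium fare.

Borealis's profit: π = (p_{Borealis} − 23)(140 − 2p_{Borealis} + p_{Alta}).
∂π/∂p_{Borealis} = 186 − 4p_{Borealis} + p_{Alta} = 0 ⇒ p_{Borealis} = 46.5 + 0.25p_{Alta}.
The game is symmetric, so in equilibrium p_{Alta} = p_{Borealis}: the reaction function gives 0.75p_{Borealis} = 46.5, hence p_{Borealis} = 62.

62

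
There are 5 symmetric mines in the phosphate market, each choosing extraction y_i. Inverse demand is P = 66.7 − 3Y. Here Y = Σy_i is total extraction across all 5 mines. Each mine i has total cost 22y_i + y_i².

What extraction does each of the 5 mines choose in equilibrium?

2.235

A representative mine's profit is π_i = y_i(66.7 − 3Y) − 22y_i − y_i², with Y = y_i + Σ_{j≠i} y_j.
First-order condition: 44.7 − 8y_i − 3Σ_{j≠i} y_j = 0.
With identical mines, set every y_j = y: then 44.7 − 8y − 12y = 0, i.e. y = 44.7/20 = 2.235.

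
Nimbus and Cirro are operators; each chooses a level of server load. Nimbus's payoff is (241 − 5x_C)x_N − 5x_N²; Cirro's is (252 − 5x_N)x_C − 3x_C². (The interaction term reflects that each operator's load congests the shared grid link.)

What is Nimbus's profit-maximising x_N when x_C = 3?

Expanding Nimbus's payoff: 241x_N − 5x_Cx_N − 5x_N².
∂π/∂x_N = 241 − 5x_C − 10x_N = 0, so x_N = 24.1 − 0.5x_C.
At x_C = 3: x_N = 24.1 − 0.5·3 = 22.6.

22.6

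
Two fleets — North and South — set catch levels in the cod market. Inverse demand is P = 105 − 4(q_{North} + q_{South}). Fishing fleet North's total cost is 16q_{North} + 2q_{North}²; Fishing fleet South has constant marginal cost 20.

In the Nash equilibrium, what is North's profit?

129.735

Fishing fleet North's profit: π = q_{North}(105 − 4(q_{North} + q_{South})) − 16q_{North} − 2q_{North}².
∂π/∂q_{North} = 89 − 12q_{North} − 4q_{South} = 0, so q_{North} = 89/12 − (1/3)q_{South}.
For South: ∂π/∂q_{South} = 85 − 8q_{South} − 4q_{North} = 0 ⇒ q_{South} = 10.625 − 0.5q_{North}.
Plugging q_{South} into North's best response: q_{North} = 89/12 − (1/3)(10.625 − 0.5q_{North}) ⇒ (5/6)q_{North} = 3.875, so q_{North} = 4.65.
Then q_{South} = 10.625 − 0.5·4.65 = 8.3.
Price P = 105 − 4·12.95 = 53.2.
North's profit: (53.2 − 16)·4.65 − 2(4.65)² = 129.735.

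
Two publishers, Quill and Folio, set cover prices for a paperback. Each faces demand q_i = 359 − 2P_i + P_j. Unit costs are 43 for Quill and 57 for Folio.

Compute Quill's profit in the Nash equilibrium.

Quill's profit: π = (P_{Quill} − 43)(359 − 2P_{Quill} + P_{Folio}).
∂π/∂P_{Quill} = 445 − 4P_{Quill} + P_{Folio} = 0 ⇒ P_{Quill} = 111.25 + 0.25P_{Folio}.
Similarly P_{Folio} = 118.25 + 0.25P_{Quill}.
Plugging P_{Folio} into Quill's best response: P_{Quill} = 111.25 + 0.25(118.25 + 0.25P_{Quill}) ⇒ 0.9375P_{Quill} = 140.8125, so P_{Quill} = 150.2.
Then P_{Folio} = 118.25 + 0.25·150.2 = 155.8.
q_{Quill} = 359 − 2·150.2 + 155.8 = 214.4.
Profit = (150.2 − 43)·214.4 = 22983.68.

22983.68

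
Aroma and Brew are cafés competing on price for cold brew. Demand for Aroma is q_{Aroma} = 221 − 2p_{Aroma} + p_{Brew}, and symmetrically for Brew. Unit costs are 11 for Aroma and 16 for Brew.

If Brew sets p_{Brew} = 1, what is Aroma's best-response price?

61

Aroma's profit: π = (p_{Aroma} − 11)(221 − 2p_{Aroma} + p_{Brew}).
∂π/∂p_{Aroma} = 243 − 4p_{Aroma} + p_{Brew} = 0 ⇒ p_{Aroma} = 60.75 + 0.25p_{Brew}.
At p_{Brew} = 1: p_{Aroma} = 60.75 + 0.25·1 = 61.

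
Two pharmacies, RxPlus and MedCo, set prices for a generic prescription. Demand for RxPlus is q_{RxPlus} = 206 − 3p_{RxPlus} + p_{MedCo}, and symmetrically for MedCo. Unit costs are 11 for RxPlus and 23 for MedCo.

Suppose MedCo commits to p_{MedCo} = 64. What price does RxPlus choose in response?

RxPlus's profit: π = (p_{RxPlus} − 11)(206 − 3p_{RxPlus} + p_{MedCo}).
∂π/∂p_{RxPlus} = 239 − 6p_{RxPlus} + p_{MedCo} = 0 ⇒ p_{RxPlus} = 239/6 + (1/6)p_{MedCo}.
At p_{MedCo} = 64: p_{RxPlus} = 239/6 + (1/6)·64 = 50.5.

50.5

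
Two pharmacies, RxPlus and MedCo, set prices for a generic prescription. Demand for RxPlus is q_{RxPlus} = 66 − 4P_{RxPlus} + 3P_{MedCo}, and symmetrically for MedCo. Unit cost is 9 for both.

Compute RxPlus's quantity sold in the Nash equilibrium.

RxPlus's profit: π = (P_{RxPlus} − 9)(66 − 4P_{RxPlus} + 3P_{MedCo}).
∂π/∂P_{RxPlus} = 102 − 8P_{RxPlus} + 3P_{MedCo} = 0 ⇒ P_{RxPlus} = 12.75 + 0.375P_{MedCo}.
Setting P_{RxPlus} = P_{MedCo} in the reaction function: P_{RxPlus} = 12.75 + 0.375P_{RxPlus}, so P_{RxPlus} = 12.75 / 0.625 = 20.4.
q_{RxPlus} = 66 − 4·20.4 + 3·20.4 = 45.6.

45.6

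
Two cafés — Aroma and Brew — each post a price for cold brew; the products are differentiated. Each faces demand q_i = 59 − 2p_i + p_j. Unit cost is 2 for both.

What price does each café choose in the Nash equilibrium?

21

Aroma's profit: π = (p_{Aroma} − 2)(59 − 2p_{Aroma} + p_{Brew}).
∂π/∂p_{Aroma} = 63 − 4p_{Aroma} + p_{Brew} = 0 ⇒ p_{Aroma} = 15.75 + 0.25p_{Brew}.
By symmetry p_{Brew} = p_{Aroma}; substituting into the reaction function, 0.75p_{Aroma} = 15.75 and p_{Aroma} = 21.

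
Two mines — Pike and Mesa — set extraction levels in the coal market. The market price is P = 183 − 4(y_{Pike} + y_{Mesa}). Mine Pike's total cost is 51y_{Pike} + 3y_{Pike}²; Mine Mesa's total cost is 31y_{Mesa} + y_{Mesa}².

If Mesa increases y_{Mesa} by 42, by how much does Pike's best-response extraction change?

Mine Pike's profit: π = y_{Pike}(183 − 4(y_{Pike} + y_{Mesa})) − 51y_{Pike} − 3y_{Pike}².
∂π/∂y_{Pike} = 132 − 14y_{Pike} − 4y_{Mesa} = 0, so y_{Pike} = 66/7 − (2/7)y_{Mesa}.
The reaction-function slope is −2/7, so a 42-unit rise in y_{Mesa} moves y_{Pike} by −2/7 × 42 = −12. Pike's best response falls — the actions are strategic substitutes.

-12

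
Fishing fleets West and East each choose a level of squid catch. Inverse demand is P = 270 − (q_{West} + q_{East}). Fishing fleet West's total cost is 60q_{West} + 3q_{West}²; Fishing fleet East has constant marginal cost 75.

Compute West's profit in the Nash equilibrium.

900

Fishing fleet West's profit: π = q_{West}(270 − (q_{West} + q_{East})) − 60q_{West} − 3q_{West}².
∂π/∂q_{West} = 210 − 8q_{West} − q_{East} = 0, so q_{West} = 26.25 − 0.125q_{East}.
For East: ∂π/∂q_{East} = 195 − 2q_{East} − q_{West} = 0 ⇒ q_{East} = 97.5 − 0.5q_{West}.
Substituting the second reaction function into the first: q_{West} = 26.25 − 0.125(97.5 − 0.5q_{West}), which gives 0.9375q_{West} = 14.0625 ⇒ q_{West} = 15.
Then q_{East} = 97.5 − 0.5·15 = 90.
Price P = 270 − 105 = 165.
West's profit: (165 − 60)·15 − 3(15)² = 900.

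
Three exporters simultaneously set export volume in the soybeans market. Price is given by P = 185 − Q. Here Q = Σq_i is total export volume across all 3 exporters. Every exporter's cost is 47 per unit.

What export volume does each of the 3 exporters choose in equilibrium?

34.5

A representative exporter's profit is π_i = q_i(185 − Q) − 47q_i, with Q = q_i + Σ_{j≠i} q_j.
First-order condition: 138 − 2q_i − Σ_{j≠i} q_j = 0.
Imposing symmetry (q_j = q for all j) turns Σ_{j≠i} q_j into 2q, so 138 = 4q and q = 34.5.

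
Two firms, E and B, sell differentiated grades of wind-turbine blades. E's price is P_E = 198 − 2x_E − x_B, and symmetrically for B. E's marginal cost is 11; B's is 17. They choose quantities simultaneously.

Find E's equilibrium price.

Firm E's profit: π = x_E(198 − 2x_E − x_B) − 11x_E.
∂π/∂x_E = 187 − 4x_E − x_B = 0 ⇒ x_E = 46.75 − 0.25x_B.
Similarly x_B = 45.25 − 0.25x_E.
Solving the two reaction functions simultaneously: (1 − (−0.25)(−0.25))x_E = 46.75 − 0.25·45.25, so 0.9375x_E = 35.4375 and x_E = 37.8.
Then x_B = 45.25 − 0.25·37.8 = 35.8.
P_E = 198 − 2·37.8 − 35.8 = 86.6.

86.6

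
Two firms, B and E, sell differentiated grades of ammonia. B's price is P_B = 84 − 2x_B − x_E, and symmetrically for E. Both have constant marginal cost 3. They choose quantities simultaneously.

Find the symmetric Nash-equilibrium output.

Firm B's profit: π = x_B(84 − 2x_B − x_E) − 3x_B.
∂π/∂x_B = 81 − 4x_B − x_E = 0 ⇒ x_B = 20.25 − 0.25x_E.
The game is symmetric, so in equilibrium x_E = x_B: the reaction function gives 1.25x_B = 20.25, hence x_B = 16.2.

16.2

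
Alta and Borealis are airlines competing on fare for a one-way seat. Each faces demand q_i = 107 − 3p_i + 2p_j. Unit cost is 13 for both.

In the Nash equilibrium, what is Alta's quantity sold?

Alta's profit: π = (p_{Alta} − 13)(107 − 3p_{Alta} + 2p_{Borealis}).
∂π/∂p_{Alta} = 146 − 6p_{Alta} + 2p_{Borealis} = 0 ⇒ p_{Alta} = 73/3 + (1/3)p_{Borealis}.
By symmetry p_{Borealis} = p_{Alta}; substituting into the reaction function, (2/3)p_{Alta} = 73/3 and p_{Alta} = 36.5.
q_{Alta} = 107 − 3·36.5 + 2·36.5 = 70.5.

70.5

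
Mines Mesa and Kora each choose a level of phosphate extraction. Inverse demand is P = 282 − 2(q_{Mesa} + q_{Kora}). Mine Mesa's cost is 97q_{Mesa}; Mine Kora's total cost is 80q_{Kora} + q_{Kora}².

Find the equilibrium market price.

167.6

Mine Mesa's profit: π = q_{Mesa}(282 − 2(q_{Mesa} + q_{Kora})) − 97q_{Mesa}.
∂π/∂q_{Mesa} = 185 − 4q_{Mesa} − 2q_{Kora} = 0, so q_{Mesa} = 46.25 − 0.5q_{Kora}.
For Kora: ∂π/∂q_{Kora} = 202 − 6q_{Kora} − 2q_{Mesa} = 0 ⇒ q_{Kora} = 101/3 − (1/3)q_{Mesa}.
Substituting the second reaction function into the first: q_{Mesa} = 46.25 − 0.5(101/3 − (1/3)q_{Mesa}), which gives (5/6)q_{Mesa} = 353/12 ⇒ q_{Mesa} = 35.3.
Then q_{Kora} = 101/3 − (1/3)·35.3 = 21.9.
Equilibrium price: P = 282 − 2·57.2 = 167.6.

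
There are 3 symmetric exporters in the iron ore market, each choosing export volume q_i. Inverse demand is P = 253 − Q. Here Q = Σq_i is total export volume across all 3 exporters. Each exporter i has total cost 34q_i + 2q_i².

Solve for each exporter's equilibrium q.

A representative exporter's profit is π_i = q_i(253 − Q) − 34q_i − 2q_i², with Q = q_i + Σ_{j≠i} q_j.
First-order condition: 219 − 6q_i − Σ_{j≠i} q_j = 0.
With identical exporters, set every q_j = q: then 219 − 6q − 2q = 0, i.e. q = 219/8 = 27.375.

27.375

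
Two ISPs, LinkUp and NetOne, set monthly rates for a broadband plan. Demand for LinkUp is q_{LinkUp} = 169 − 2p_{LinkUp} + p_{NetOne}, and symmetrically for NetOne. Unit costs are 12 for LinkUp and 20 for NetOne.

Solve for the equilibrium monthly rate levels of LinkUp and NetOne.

LinkUp's profit: π = (p_{LinkUp} − 12)(169 − 2p_{LinkUp} + p_{NetOne}).
∂π/∂p_{LinkUp} = 193 − 4p_{LinkUp} + p_{NetOne} = 0 ⇒ p_{LinkUp} = 48.25 + 0.25p_{NetOne}.
Similarly p_{NetOne} = 52.25 + 0.25p_{LinkUp}.
Substituting the second reaction function into the first: p_{LinkUp} = 48.25 + 0.25(52.25 + 0.25p_{LinkUp}), which gives 0.9375p_{LinkUp} = 61.3125 ⇒ p_{LinkUp} = 65.4.
Then p_{NetOne} = 52.25 + 0.25·65.4 = 68.6.

65.4, 68.6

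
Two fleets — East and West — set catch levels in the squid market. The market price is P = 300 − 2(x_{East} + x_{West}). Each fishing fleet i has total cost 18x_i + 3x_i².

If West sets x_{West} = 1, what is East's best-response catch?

Fishing fleet East's profit: π = x_{East}(300 − 2(x_{East} + x_{West})) − 18x_{East} − 3x_{East}².
∂π/∂x_{East} = 282 − 10x_{East} − 2x_{West} = 0, so x_{East} = 28.2 − 0.2x_{West}.
At x_{West} = 1: x_{East} = 28.2 − 0.2·1 = 28.

28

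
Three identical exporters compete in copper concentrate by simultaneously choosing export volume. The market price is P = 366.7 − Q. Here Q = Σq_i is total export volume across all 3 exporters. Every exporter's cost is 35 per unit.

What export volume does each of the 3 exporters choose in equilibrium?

A representative exporter's profit is π_i = q_i(366.7 − Q) − 35q_i, with Q = q_i + Σ_{j≠i} q_j.
First-order condition: 331.7 − 2q_i − Σ_{j≠i} q_j = 0.
With identical exporters, set every q_j = q: then 331.7 − 2q − 2q = 0, i.e. q = 331.7/4 = 82.925.

82.925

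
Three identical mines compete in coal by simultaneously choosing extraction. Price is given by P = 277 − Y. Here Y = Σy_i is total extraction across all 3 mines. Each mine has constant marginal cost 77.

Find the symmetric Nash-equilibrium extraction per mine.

50

A representative mine's profit is π_i = y_i(277 − Y) − 77y_i, with Y = y_i + Σ_{j≠i} y_j.
First-order condition: 200 − 2y_i − Σ_{j≠i} y_j = 0.
In a symmetric equilibrium every mine chooses the same y, so Σ_{j≠i} y_j = 2y. The condition becomes 200 − 4y = 0, giving y = 200/4 = 50.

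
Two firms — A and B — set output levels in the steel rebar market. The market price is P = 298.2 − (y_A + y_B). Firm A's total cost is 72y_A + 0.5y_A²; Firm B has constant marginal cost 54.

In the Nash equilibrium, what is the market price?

155.28

Firm A's profit: π = y_A(298.2 − (y_A + y_B)) − 72y_A − 0.5y_A².
∂π/∂y_A = 226.2 − 3y_A − y_B = 0, so y_A = 75.4 − (1/3)y_B.
For B: ∂π/∂y_B = 244.2 − 2y_B − y_A = 0 ⇒ y_B = 122.1 − 0.5y_A.
Solving the two reaction functions simultaneously: (1 − (−1/3)(−0.5))y_A = 75.4 − (1/3)·122.1, so (5/6)y_A = 34.7 and y_A = 41.64.
Then y_B = 122.1 − 0.5·41.64 = 101.28.
Equilibrium price: P = 298.2 − 142.92 = 155.28.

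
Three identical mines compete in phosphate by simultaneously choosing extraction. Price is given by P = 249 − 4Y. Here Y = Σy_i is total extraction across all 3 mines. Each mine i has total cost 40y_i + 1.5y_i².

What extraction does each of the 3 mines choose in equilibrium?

11

A representative mine's profit is π_i = y_i(249 − 4Y) − 40y_i − 1.5y_i², with Y = y_i + Σ_{j≠i} y_j.
First-order condition: 209 − 11y_i − 4Σ_{j≠i} y_j = 0.
In a symmetric equilibrium every mine chooses the same y, so Σ_{j≠i} y_j = 2y. The condition becomes 209 − 19y = 0, giving y = 209/19 = 11.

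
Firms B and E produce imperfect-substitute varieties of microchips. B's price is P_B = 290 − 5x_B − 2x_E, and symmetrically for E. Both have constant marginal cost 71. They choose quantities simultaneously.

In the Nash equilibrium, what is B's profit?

Firm B's profit: π = x_B(290 − 5x_B − 2x_E) − 71x_B.
∂π/∂x_B = 219 − 10x_B − 2x_E = 0 ⇒ x_B = 21.9 − 0.2x_E.
The game is symmetric, so in equilibrium x_E = x_B: the reaction function gives 1.2x_B = 21.9, hence x_B = 18.25.
P_B = 290 − 5·18.25 − 2·18.25 = 162.25.
Profit = (162.25 − 71)·18.25 = 1665.3125.

1665.3125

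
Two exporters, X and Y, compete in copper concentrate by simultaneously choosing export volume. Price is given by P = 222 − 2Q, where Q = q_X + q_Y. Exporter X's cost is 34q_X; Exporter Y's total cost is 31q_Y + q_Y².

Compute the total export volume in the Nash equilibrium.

Exporter X's profit: π = q_X(222 − 2(q_X + q_Y)) − 34q_X.
∂π/∂q_X = 188 − 4q_X − 2q_Y = 0, so q_X = 47 − 0.5q_Y.
For Y: ∂π/∂q_Y = 191 − 6q_Y − 2q_X = 0 ⇒ q_Y = 191/6 − (1/3)q_X.
Plugging q_Y into X's best response: q_X = 47 − 0.5(191/6 − (1/3)q_X) ⇒ (5/6)q_X = 373/12, so q_X = 37.3.
Then q_Y = 191/6 − (1/3)·37.3 = 19.4.
Total export volume: 37.3 + 19.4 = 56.7.

56.7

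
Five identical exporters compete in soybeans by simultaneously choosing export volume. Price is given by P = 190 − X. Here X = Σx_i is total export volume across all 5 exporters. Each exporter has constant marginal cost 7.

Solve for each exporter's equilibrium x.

A representative exporter's profit is π_i = x_i(190 − X) − 7x_i, with X = x_i + Σ_{j≠i} x_j.
First-order condition: 183 − 2x_i − Σ_{j≠i} x_j = 0.
In a symmetric equilibrium every exporter chooses the same x, so Σ_{j≠i} x_j = 4x. The condition becomes 183 − 6x = 0, giving x = 183/6 = 30.5.

30.5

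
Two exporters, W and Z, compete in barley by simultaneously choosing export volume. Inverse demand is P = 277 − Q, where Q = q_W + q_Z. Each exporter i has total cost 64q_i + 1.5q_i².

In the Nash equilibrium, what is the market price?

Exporter W's profit: π = q_W(277 − (q_W + q_Z)) − 64q_W − 1.5q_W².
∂π/∂q_W = 213 − 5q_W − q_Z = 0, so q_W = 42.6 − 0.2q_Z.
The game is symmetric, so in equilibrium q_Z = q_W: the reaction function gives 1.2q_W = 42.6, hence q_W = 35.5.
Equilibrium price: P = 277 − 71 = 206.

206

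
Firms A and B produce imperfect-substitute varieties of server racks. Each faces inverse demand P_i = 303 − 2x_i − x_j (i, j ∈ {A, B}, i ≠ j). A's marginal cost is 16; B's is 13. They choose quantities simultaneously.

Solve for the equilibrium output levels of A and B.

57.2, 58.2

Firm A's profit: π = x_A(303 − 2x_A − x_B) − 16x_A.
∂π/∂x_A = 287 − 4x_A − x_B = 0 ⇒ x_A = 71.75 − 0.25x_B.
Similarly x_B = 72.5 − 0.25x_A.
Substituting the second reaction function into the first: x_A = 71.75 − 0.25(72.5 − 0.25x_A), which gives 0.9375x_A = 53.625 ⇒ x_A = 57.2.
Then x_B = 72.5 − 0.25·57.2 = 58.2.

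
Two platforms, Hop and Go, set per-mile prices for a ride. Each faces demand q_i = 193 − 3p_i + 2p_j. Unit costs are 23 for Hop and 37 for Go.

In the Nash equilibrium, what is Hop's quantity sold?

135.375

Hop's profit: π = (p_{Hop} − 23)(193 − 3p_{Hop} + 2p_{Go}).
∂π/∂p_{Hop} = 262 − 6p_{Hop} + 2p_{Go} = 0 ⇒ p_{Hop} = 131/3 + (1/3)p_{Go}.
Similarly p_{Go} = 152/3 + (1/3)p_{Hop}.
Solving the two reaction functions simultaneously: (1 − (1/3)(1/3))p_{Hop} = 131/3 + (1/3)·(152/3), so (8/9)p_{Hop} = 545/9 and p_{Hop} = 68.125.
Then p_{Go} = 152/3 + (1/3)·68.125 = 73.375.
q_{Hop} = 193 − 3·68.125 + 2·73.375 = 135.375.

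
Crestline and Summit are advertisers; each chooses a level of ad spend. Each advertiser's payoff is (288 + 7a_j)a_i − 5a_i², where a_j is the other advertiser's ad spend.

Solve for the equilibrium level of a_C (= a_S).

96

Crestline's payoff is (288 + 7a_S)a_C − 5a_C².
∂π/∂a_C = 288 + 7a_S − 10a_C = 0, so a_C = 28.8 + 0.7a_S.
Setting a_C = a_S in the reaction function: a_C = 28.8 + 0.7a_C, so a_C = 28.8 / 0.3 = 96.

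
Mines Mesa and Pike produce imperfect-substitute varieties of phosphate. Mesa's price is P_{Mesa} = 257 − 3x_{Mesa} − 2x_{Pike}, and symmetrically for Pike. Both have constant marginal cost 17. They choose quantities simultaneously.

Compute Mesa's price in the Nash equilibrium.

107

Mine Mesa's profit: π = x_{Mesa}(257 − 3x_{Mesa} − 2x_{Pike}) − 17x_{Mesa}.
∂π/∂x_{Mesa} = 240 − 6x_{Mesa} − 2x_{Pike} = 0 ⇒ x_{Mesa} = 40 − (1/3)x_{Pike}.
The game is symmetric, so in equilibrium x_{Pike} = x_{Mesa}: the reaction function gives (4/3)x_{Mesa} = 40, hence x_{Mesa} = 30.
P_{Mesa} = 257 − 3·30 − 2·30 = 107.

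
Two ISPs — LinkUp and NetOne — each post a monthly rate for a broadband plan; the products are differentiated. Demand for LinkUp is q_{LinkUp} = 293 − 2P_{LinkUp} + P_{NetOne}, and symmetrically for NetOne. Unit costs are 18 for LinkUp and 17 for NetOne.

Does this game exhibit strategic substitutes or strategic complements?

LinkUp's profit: π = (P_{LinkUp} − 18)(293 − 2P_{LinkUp} + P_{NetOne}).
∂π/∂P_{LinkUp} = 329 − 4P_{LinkUp} + P_{NetOne} = 0 ⇒ P_{LinkUp} = 82.25 + 0.25P_{NetOne}.
The best-response slope dP_{LinkUp}/dP_{NetOne} = 0.25 > 0: the reaction function is upward-sloping, so the choices are strategic complements.

strategic complements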